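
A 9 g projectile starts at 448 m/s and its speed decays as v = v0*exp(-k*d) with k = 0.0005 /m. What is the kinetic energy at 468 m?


v = v0*exp(-k*d) = 448*exp(-0.0005*468) = 354.53 m/s
E = 0.5*m*v^2 = 0.5*0.009*354.53^2 = 565.6 J

565.6 J


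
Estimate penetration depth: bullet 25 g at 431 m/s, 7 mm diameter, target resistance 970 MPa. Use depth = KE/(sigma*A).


A = pi*(d/2)^2 = pi*(7/2)^2 = 38.4845 mm^2
E = 0.5*m*v^2 = 0.5*0.025*431^2 = 2322.01 J
depth = E/(sigma*A) = 2322.01 J / (970 MPa * 38.4845 mm^2) = 2322.01/(970 * 38.4845) m = 0.0622024 m ≈ 62.2 mm

62.2 mm


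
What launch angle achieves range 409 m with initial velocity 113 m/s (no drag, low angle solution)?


sin(2*theta) = R*g/v0^2 = 409*9.81/113^2 = 0.314221, theta = arcsin(0.314221)/2 = 9.157°

9.157 degrees


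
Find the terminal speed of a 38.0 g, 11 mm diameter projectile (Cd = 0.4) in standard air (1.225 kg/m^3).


A = pi*(d/2)^2 = pi*(11/2000)^2 = 9.50332e-05 m^2
vt = sqrt(2mg/(Cd*rho*A)) = sqrt(2*0.038*9.81/(0.4 * 1.225 * 9.50332e-05)) = 126.5 m/s

126.5 m/s


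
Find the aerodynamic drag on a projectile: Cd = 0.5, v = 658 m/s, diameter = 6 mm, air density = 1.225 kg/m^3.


A = pi*(d/2)^2 = pi*(6/2000)^2 = 2.82743e-05 m^2
Fd = 0.5*Cd*rho*A*v^2 = 0.5*0.5*1.225*2.82743e-05*658^2 = 3.749 N

3.749 N


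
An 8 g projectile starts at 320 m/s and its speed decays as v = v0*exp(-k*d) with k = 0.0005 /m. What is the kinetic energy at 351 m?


v = v0*exp(-k*d) = 320*exp(-0.0005*351) = 268.492 m/s
E = 0.5*m*v^2 = 0.5*0.008*268.492^2 = 288.4 J

288.4 J


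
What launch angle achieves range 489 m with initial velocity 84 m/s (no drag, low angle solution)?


sin(2*theta) = R*g/v0^2 = 489*9.81/84^2 = 0.67986, theta = arcsin(0.67986)/2 = 21.42°

21.42 degrees


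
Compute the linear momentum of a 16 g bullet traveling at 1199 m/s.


p = m*v = 0.016*1199 = 19.18 kg·m/s

19.18 kg·m/s


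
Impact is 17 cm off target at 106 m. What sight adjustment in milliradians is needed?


1 mrad subtends 1 cm per 10 m of range, so adj = error_cm / (dist_m / 10) = 17 / (106/10) = 1.604 mrad

1.604 mrad


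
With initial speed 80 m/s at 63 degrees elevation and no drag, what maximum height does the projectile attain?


H = (v0*sin(theta))^2 / (2g) = (80*sin(63°))^2 / (2*9.81) = 259 m

259 m


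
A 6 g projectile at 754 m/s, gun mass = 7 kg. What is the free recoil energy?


v_r = m_p*v_p/m_gun = 0.006*754/7 = 0.646286 m/s, E_r = 0.5*m_gun*v_r^2 = 0.5*7*0.646286^2 = 1.462 J

1.462 J


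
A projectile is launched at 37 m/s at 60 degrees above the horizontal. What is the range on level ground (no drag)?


R = v0^2 * sin(2*theta) / g = 37^2 * sin(2*60°) / 9.81 = 120.9 m

120.9 m


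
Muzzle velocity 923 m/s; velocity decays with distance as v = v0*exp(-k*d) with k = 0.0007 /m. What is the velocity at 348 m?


v = v0*exp(-k*d) = 923*exp(-0.0007*348) = 723.4 m/s

723.4 m/s


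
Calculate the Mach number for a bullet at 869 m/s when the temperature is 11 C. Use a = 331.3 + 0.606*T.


a = 331.3 + 0.606*(11) = 337.966 m/s
M = v/a = 869/337.966 = 2.571

2.571


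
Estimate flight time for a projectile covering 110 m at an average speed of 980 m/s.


t = d/v = 110/980 = 0.1122 s

0.1122 s


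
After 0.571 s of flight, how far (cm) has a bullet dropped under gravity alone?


drop = 0.5*g*t^2 = 0.5*9.81*0.571^2 = 1.59923 m ≈ 159.9 cm

159.9 cm


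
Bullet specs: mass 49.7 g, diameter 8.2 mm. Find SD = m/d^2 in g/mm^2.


SD = m/d^2 = 49.7/8.2^2 = 0.7391 g/mm^2

0.7391 g/mm^2


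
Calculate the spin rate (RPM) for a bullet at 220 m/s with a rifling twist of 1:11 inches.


twist_m = 11*0.0254 = 0.2794 m
spin = v/twist = 220/0.2794 = 787.4016 rev/s
RPM = spin*60 = 787.4016*60 ≈ 47244 RPM

47244 RPM


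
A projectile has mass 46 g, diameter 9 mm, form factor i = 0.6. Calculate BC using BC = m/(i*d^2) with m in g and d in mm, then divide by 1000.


BC = m/(i*d^2*1000) = 46/(0.6 * 9^2 * 1000) = 0.0009465

0.0009465


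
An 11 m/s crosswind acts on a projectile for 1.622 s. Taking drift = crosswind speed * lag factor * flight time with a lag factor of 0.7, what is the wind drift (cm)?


drift = v_wind * lag * t = 11 * 0.7 * 1.622 = 12.4894 m ≈ 1249 cm

1249 cm


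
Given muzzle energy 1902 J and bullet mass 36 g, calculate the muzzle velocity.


v = sqrt(2*E/m) = sqrt(2*1902/0.036) = 325.1 m/s

325.1 m/s


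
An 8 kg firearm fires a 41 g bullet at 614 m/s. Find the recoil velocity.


v_recoil = m_p * v_p / m_gun = 0.041 * 614 / 8 = 3.147 m/s

3.147 m/s


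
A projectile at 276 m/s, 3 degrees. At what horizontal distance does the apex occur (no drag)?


R = v0^2*sin(2*theta)/g = 276^2*sin(2*3°)/9.81 = 811.678 m
apex_dist = R/2 = 811.678/2 = 405.8 m

405.8 m


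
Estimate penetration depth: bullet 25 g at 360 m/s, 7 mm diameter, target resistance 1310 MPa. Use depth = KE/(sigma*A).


A = pi*(d/2)^2 = pi*(7/2)^2 = 38.4845 mm^2
E = 0.5*m*v^2 = 0.5*0.025*360^2 = 1620 J
depth = E/(sigma*A) = 1620 J / (1310 MPa * 38.4845 mm^2) = 1620/(1310 * 38.4845) m = 0.0321335 m ≈ 32.13 mm

32.13 mm


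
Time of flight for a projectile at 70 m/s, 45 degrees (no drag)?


T = 2*v0*sin(theta)/g = 2*70*sin(45°)/9.81 = 10.09 s

10.09 s


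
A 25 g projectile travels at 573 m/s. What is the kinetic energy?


E = 0.5*m*v^2 = 0.5*0.025*573^2 = 4104 J

4104 J


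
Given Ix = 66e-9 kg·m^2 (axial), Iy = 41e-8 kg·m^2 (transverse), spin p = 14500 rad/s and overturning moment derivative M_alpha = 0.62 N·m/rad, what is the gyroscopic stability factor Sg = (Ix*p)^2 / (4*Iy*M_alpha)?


Sg = Ix^2 * p^2 / (4 * Iy * M_alpha) = (66e-9)^2 * 14500^2 / (4 * 41e-8 * 0.62) = 0.9007

0.9007


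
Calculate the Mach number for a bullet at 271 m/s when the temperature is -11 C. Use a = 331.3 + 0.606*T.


a = 331.3 + 0.606*(-11) = 324.634 m/s
M = v/a = 271/324.634 = 0.8348

0.8348


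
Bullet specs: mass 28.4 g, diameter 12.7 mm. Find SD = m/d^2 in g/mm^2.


SD = m/d^2 = 28.4/12.7^2 = 0.1761 g/mm^2

0.1761 g/mm^2


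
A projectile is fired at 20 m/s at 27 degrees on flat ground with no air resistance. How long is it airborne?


T = 2*v0*sin(theta)/g = 2*20*sin(27°)/9.81 = 1.851 s

1.851 s


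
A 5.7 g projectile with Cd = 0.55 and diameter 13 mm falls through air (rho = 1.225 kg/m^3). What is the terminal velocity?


A = pi*(d/2)^2 = pi*(13/2000)^2 = 1.32732e-04 m^2
vt = sqrt(2mg/(Cd*rho*A)) = sqrt(2*0.0057*9.81/(0.55 * 1.225 * 1.32732e-04)) = 35.36 m/s

35.36 m/s


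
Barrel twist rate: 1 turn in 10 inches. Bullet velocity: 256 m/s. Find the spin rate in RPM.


twist_m = 10*0.0254 = 0.254 m
spin = v/twist = 256/0.254 = 1007.874 rev/s
RPM = spin*60 = 1007.874*60 ≈ 60472 RPM

60472 RPM


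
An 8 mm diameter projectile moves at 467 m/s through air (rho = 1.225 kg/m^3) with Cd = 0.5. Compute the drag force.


A = pi*(d/2)^2 = pi*(8/2000)^2 = 5.02655e-05 m^2
Fd = 0.5*Cd*rho*A*v^2 = 0.5*0.5*1.225*5.02655e-05*467^2 = 3.357 N

3.357 N


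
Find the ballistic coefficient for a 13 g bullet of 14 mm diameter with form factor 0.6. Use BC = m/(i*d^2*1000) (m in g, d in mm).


BC = m/(i*d^2*1000) = 13/(0.6 * 14^2 * 1000) = 0.0001105

0.0001105


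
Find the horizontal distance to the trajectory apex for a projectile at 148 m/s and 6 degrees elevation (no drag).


R = v0^2*sin(2*theta)/g = 148^2*sin(2*6°)/9.81 = 464.23 m
apex_dist = R/2 = 464.23/2 = 232.1 m

232.1 m


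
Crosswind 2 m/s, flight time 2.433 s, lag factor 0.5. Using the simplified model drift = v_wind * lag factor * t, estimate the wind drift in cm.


drift = v_wind * lag * t = 2 * 0.5 * 2.433 = 2.433 m ≈ 243.3 cm

243.3 cm


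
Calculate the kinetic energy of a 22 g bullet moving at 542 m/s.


E = 0.5*m*v^2 = 0.5*0.022*542^2 = 3231 J

3231 J


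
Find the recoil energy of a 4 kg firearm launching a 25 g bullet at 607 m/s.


v_r = m_p*v_p/m_gun = 0.025*607/4 = 3.79375 m/s, E_r = 0.5*m_gun*v_r^2 = 0.5*4*3.79375^2 = 28.79 J

28.79 J


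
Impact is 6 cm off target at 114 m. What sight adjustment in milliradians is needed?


1 mrad subtends 1 cm per 10 m of range, so adj = error_cm / (dist_m / 10) = 6 / (114/10) = 0.5263 mrad

0.5263 mrad


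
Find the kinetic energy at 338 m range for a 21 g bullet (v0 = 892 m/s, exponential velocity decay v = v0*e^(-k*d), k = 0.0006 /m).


v = v0*exp(-k*d) = 892*exp(-0.0006*338) = 728.266 m/s
E = 0.5*m*v^2 = 0.5*0.021*728.266^2 = 5569 J

5569 J


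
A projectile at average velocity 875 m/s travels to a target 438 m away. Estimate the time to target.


t = d/v = 438/875 = 0.5006 s

0.5006 s


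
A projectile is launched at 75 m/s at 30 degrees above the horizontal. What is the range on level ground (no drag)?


R = v0^2 * sin(2*theta) / g = 75^2 * sin(2*30°) / 9.81 = 496.6 m

496.6 m


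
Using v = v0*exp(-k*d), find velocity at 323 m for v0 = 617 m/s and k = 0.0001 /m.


v = v0*exp(-k*d) = 617*exp(-0.0001*323) = 597.4 m/s

597.4 m/s


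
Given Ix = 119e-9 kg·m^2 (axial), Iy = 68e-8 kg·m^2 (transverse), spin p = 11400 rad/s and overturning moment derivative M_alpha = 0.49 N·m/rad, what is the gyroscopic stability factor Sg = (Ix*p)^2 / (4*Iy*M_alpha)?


Sg = Ix^2 * p^2 / (4 * Iy * M_alpha) = (119e-9)^2 * 11400^2 / (4 * 68e-8 * 0.49) = 1.381

1.381


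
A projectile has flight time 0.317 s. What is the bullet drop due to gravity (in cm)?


drop = 0.5*g*t^2 = 0.5*9.81*0.317^2 = 0.492899 m ≈ 49.29 cm

49.29 cm


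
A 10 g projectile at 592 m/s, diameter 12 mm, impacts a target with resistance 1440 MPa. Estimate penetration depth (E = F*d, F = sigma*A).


A = pi*(d/2)^2 = pi*(12/2)^2 = 113.097 mm^2
E = 0.5*m*v^2 = 0.5*0.01*592^2 = 1752.32 J
depth = E/(sigma*A) = 1752.32 J / (1440 MPa * 113.097 mm^2) = 1752.32/(1440 * 113.097) m = 0.0107597 m ≈ 10.76 mm

10.76 mm


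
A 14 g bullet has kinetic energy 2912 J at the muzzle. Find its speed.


v = sqrt(2*E/m) = sqrt(2*2912/0.014) = 645 m/s

645 m/s


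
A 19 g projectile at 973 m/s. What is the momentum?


p = m*v = 0.019*973 = 18.49 kg·m/s

18.49 kg·m/s


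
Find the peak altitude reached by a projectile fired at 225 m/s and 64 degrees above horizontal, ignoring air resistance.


H = (v0*sin(theta))^2 / (2g) = (225*sin(64°))^2 / (2*9.81) = 2084 m

2084 m


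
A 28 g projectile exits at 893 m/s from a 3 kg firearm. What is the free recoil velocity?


v_recoil = m_p * v_p / m_gun = 0.028 * 893 / 3 = 8.335 m/s

8.335 m/s


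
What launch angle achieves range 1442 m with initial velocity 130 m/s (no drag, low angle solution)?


sin(2*theta) = R*g/v0^2 = 1442*9.81/130^2 = 0.837043, theta = arcsin(0.837043)/2 = 28.41°

28.41 degrees


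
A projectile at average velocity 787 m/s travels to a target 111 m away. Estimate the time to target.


t = d/v = 111/787 = 0.141 s

0.141 s


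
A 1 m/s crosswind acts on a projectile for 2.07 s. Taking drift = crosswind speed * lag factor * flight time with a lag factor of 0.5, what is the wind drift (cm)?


drift = v_wind * lag * t = 1 * 0.5 * 2.07 = 1.035 m ≈ 103.5 cm

103.5 cm


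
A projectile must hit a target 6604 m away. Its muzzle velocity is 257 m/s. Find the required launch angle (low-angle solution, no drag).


sin(2*theta) = R*g/v0^2 = 6604*9.81/257^2 = 0.980866, theta = arcsin(0.980866)/2 = 39.39°

39.39 degrees


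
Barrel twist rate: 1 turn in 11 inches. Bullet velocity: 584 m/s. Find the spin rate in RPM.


twist_m = 11*0.0254 = 0.2794 m
spin = v/twist = 584/0.2794 = 2090.193 rev/s
RPM = spin*60 = 2090.193*60 ≈ 125412 RPM

125412 RPM


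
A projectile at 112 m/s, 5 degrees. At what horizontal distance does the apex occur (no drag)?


R = v0^2*sin(2*theta)/g = 112^2*sin(2*5°)/9.81 = 222.043 m
apex_dist = R/2 = 222.043/2 = 111 m

111 m


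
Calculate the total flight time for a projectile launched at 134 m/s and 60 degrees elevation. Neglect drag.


T = 2*v0*sin(theta)/g = 2*134*sin(60°)/9.81 = 23.66 s

23.66 s


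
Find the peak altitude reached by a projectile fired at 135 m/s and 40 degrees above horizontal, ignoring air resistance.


H = (v0*sin(theta))^2 / (2g) = (135*sin(40°))^2 / (2*9.81) = 383.8 m

383.8 m


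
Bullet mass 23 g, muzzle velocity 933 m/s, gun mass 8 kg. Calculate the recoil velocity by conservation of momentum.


v_recoil = m_p * v_p / m_gun = 0.023 * 933 / 8 = 2.682 m/s

2.682 m/s


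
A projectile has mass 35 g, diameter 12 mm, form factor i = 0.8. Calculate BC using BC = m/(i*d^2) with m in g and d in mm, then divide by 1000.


BC = m/(i*d^2*1000) = 35/(0.8 * 12^2 * 1000) = 0.0003038

0.0003038


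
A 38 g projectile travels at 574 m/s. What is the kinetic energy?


E = 0.5*m*v^2 = 0.5*0.038*574^2 = 6260 J

6260 J


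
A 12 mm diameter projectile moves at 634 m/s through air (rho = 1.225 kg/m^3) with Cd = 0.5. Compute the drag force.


A = pi*(d/2)^2 = pi*(12/2000)^2 = 1.13097e-04 m^2
Fd = 0.5*Cd*rho*A*v^2 = 0.5*0.5*1.225*1.13097e-04*634^2 = 13.92 N

13.92 N


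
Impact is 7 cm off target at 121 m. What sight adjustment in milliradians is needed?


1 mrad subtends 1 cm per 10 m of range, so adj = error_cm / (dist_m / 10) = 7 / (121/10) = 0.5785 mrad

0.5785 mrad


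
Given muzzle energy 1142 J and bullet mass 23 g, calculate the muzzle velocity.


v = sqrt(2*E/m) = sqrt(2*1142/0.023) = 315.1 m/s

315.1 m/s


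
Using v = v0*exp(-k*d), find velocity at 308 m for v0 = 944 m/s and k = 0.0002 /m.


v = v0*exp(-k*d) = 944*exp(-0.0002*308) = 887.6 m/s

887.6 m/s


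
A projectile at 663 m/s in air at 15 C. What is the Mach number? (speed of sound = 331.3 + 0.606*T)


a = 331.3 + 0.606*(15) = 340.39 m/s
M = v/a = 663/340.39 = 1.948

1.948


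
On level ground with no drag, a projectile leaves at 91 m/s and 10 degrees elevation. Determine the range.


R = v0^2 * sin(2*theta) / g = 91^2 * sin(2*10°) / 9.81 = 288.7 m

288.7 m


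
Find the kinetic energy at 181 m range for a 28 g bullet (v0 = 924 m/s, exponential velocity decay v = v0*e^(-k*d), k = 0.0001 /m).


v = v0*exp(-k*d) = 924*exp(-0.0001*181) = 907.426 m/s
E = 0.5*m*v^2 = 0.5*0.028*907.426^2 = 11528 J

11528 J


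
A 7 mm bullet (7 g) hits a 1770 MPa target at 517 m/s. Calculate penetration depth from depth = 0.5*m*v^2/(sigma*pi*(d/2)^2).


A = pi*(d/2)^2 = pi*(7/2)^2 = 38.4845 mm^2
E = 0.5*m*v^2 = 0.5*0.007*517^2 = 935.512 J
depth = E/(sigma*A) = 935.512 J / (1770 MPa * 38.4845 mm^2) = 935.512/(1770 * 38.4845) m = 0.0137338 m ≈ 13.73 mm

13.73 mm


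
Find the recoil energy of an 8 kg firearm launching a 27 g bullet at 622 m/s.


v_r = m_p*v_p/m_gun = 0.027*622/8 = 2.09925 m/s, E_r = 0.5*m_gun*v_r^2 = 0.5*8*2.09925^2 = 17.63 J

17.63 J


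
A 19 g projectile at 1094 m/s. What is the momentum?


p = m*v = 0.019*1094 = 20.79 kg·m/s

20.79 kg·m/s


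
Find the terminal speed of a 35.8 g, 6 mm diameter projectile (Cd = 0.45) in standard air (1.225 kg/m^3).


A = pi*(d/2)^2 = pi*(6/2000)^2 = 2.82743e-05 m^2
vt = sqrt(2mg/(Cd*rho*A)) = sqrt(2*0.0358*9.81/(0.45 * 1.225 * 2.82743e-05)) = 212.3 m/s

212.3 m/s


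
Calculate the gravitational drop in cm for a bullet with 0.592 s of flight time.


drop = 0.5*g*t^2 = 0.5*9.81*0.592^2 = 1.71903 m ≈ 171.9 cm

171.9 cm


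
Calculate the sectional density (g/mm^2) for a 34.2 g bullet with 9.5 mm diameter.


SD = m/d^2 = 34.2/9.5^2 = 0.3789 g/mm^2

0.3789 g/mm^2


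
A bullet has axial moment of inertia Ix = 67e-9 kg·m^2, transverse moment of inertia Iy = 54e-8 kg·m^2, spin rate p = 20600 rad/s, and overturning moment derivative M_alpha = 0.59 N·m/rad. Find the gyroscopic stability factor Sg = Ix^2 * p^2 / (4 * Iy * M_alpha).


Sg = Ix^2 * p^2 / (4 * Iy * M_alpha) = (67e-9)^2 * 20600^2 / (4 * 54e-8 * 0.59) = 1.495

1.495


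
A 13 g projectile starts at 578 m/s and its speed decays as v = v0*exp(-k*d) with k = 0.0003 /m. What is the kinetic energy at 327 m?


v = v0*exp(-k*d) = 578*exp(-0.0003*327) = 523.991 m/s
E = 0.5*m*v^2 = 0.5*0.013*523.991^2 = 1785 J

1785 J


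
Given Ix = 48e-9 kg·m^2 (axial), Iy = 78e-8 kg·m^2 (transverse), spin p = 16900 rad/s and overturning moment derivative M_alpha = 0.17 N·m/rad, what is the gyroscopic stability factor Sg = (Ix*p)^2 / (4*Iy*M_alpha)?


Sg = Ix^2 * p^2 / (4 * Iy * M_alpha) = (48e-9)^2 * 16900^2 / (4 * 78e-8 * 0.17) = 1.241

1.241


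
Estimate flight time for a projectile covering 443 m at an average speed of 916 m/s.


t = d/v = 443/916 = 0.4836 s

0.4836 s


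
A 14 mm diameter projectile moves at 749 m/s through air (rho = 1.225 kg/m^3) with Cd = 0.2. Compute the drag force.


A = pi*(d/2)^2 = pi*(14/2000)^2 = 1.53938e-04 m^2
Fd = 0.5*Cd*rho*A*v^2 = 0.5*0.2*1.225*1.53938e-04*749^2 = 10.58 N

10.58 N


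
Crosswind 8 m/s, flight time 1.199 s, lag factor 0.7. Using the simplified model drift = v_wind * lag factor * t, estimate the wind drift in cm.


drift = v_wind * lag * t = 8 * 0.7 * 1.199 = 6.7144 m ≈ 671.4 cm

671.4 cm


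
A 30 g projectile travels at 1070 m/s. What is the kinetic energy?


E = 0.5*m*v^2 = 0.5*0.03*1070^2 = 17174 J

17174 J


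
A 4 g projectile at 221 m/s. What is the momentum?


p = m*v = 0.004*221 = 0.884 kg·m/s

0.884 kg·m/s


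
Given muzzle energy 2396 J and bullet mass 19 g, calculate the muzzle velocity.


v = sqrt(2*E/m) = sqrt(2*2396/0.019) = 502.2 m/s

502.2 m/s


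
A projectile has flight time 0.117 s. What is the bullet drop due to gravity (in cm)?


drop = 0.5*g*t^2 = 0.5*9.81*0.117^2 = 0.0671445 m ≈ 6.714 cm

6.714 cm


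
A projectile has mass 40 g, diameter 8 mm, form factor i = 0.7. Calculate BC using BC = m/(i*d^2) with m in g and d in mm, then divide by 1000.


BC = m/(i*d^2*1000) = 40/(0.7 * 8^2 * 1000) = 0.0008929

0.0008929


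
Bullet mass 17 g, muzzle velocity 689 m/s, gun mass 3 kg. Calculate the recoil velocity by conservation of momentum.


v_recoil = m_p * v_p / m_gun = 0.017 * 689 / 3 = 3.904 m/s

3.904 m/s


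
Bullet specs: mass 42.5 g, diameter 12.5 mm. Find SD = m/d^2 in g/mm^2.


SD = m/d^2 = 42.5/12.5^2 = 0.272 g/mm^2

0.272 g/mm^2


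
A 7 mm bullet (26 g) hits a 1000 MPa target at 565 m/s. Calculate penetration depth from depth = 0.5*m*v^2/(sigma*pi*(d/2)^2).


A = pi*(d/2)^2 = pi*(7/2)^2 = 38.4845 mm^2
E = 0.5*m*v^2 = 0.5*0.026*565^2 = 4149.93 J
depth = E/(sigma*A) = 4149.93 J / (1000 MPa * 38.4845 mm^2) = 4149.93/(1000 * 38.4845) m = 0.107834 m ≈ 107.8 mm

107.8 mm


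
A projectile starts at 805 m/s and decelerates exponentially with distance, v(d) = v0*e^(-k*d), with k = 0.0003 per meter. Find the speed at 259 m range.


v = v0*exp(-k*d) = 805*exp(-0.0003*259) = 744.8 m/s

744.8 m/s


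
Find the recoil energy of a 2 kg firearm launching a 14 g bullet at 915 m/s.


v_r = m_p*v_p/m_gun = 0.014*915/2 = 6.405 m/s, E_r = 0.5*m_gun*v_r^2 = 0.5*2*6.405^2 = 41.02 J

41.02 J


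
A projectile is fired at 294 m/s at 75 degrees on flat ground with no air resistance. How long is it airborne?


T = 2*v0*sin(theta)/g = 2*294*sin(75°)/9.81 = 57.9 s

57.9 s


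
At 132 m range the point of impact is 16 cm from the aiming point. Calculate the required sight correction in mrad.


1 mrad subtends 1 cm per 10 m of range, so adj = error_cm / (dist_m / 10) = 16 / (132/10) = 1.212 mrad

1.212 mrad


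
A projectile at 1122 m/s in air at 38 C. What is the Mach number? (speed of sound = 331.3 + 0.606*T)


a = 331.3 + 0.606*(38) = 354.328 m/s
M = v/a = 1122/354.328 = 3.167

3.167


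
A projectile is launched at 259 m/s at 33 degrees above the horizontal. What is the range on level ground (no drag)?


R = v0^2 * sin(2*theta) / g = 259^2 * sin(2*33°) / 9.81 = 6247 m

6247 m


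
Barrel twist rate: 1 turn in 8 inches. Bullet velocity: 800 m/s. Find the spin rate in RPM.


twist_m = 8*0.0254 = 0.2032 m
spin = v/twist = 800/0.2032 = 3937.008 rev/s
RPM = spin*60 = 3937.008*60 ≈ 236220 RPM

236220 RPM


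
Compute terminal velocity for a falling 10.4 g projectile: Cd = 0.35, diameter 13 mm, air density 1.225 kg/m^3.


A = pi*(d/2)^2 = pi*(13/2000)^2 = 1.32732e-04 m^2
vt = sqrt(2mg/(Cd*rho*A)) = sqrt(2*0.0104*9.81/(0.35 * 1.225 * 1.32732e-04)) = 59.88 m/s

59.88 m/s


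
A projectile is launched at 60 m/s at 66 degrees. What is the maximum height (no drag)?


H = (v0*sin(theta))^2 / (2g) = (60*sin(66°))^2 / (2*9.81) = 153.1 m

153.1 m


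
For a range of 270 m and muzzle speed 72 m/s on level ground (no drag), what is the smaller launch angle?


sin(2*theta) = R*g/v0^2 = 270*9.81/72^2 = 0.510938, theta = arcsin(0.510938)/2 = 15.36°

15.36 degrees


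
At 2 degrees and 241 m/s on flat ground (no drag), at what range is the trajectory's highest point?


R = v0^2*sin(2*theta)/g = 241^2*sin(2*2°)/9.81 = 413 m
apex_dist = R/2 = 413/2 = 206.5 m

206.5 m


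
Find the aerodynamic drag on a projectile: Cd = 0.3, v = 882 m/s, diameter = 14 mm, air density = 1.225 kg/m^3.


A = pi*(d/2)^2 = pi*(14/2000)^2 = 1.53938e-04 m^2
Fd = 0.5*Cd*rho*A*v^2 = 0.5*0.3*1.225*1.53938e-04*882^2 = 22 N

22 N


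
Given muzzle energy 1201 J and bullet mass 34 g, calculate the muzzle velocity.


v = sqrt(2*E/m) = sqrt(2*1201/0.034) = 265.8 m/s

265.8 m/s


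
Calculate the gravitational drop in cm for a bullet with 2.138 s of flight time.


drop = 0.5*g*t^2 = 0.5*9.81*2.138^2 = 22.421 m ≈ 2242 cm

2242 cm


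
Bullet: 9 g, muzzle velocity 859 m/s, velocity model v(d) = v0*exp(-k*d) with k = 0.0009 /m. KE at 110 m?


v = v0*exp(-k*d) = 859*exp(-0.0009*110) = 778.033 m/s
E = 0.5*m*v^2 = 0.5*0.009*778.033^2 = 2724 J

2724 J


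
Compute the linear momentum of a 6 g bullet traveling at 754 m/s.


p = m*v = 0.006*754 = 4.524 kg·m/s

4.524 kg·m/s


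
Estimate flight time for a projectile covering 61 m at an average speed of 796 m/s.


t = d/v = 61/796 = 0.07663 s

0.07663 s


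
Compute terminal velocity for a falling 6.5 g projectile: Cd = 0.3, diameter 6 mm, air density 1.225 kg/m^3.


A = pi*(d/2)^2 = pi*(6/2000)^2 = 2.82743e-05 m^2
vt = sqrt(2mg/(Cd*rho*A)) = sqrt(2*0.0065*9.81/(0.3 * 1.225 * 2.82743e-05)) = 110.8 m/s

110.8 m/s


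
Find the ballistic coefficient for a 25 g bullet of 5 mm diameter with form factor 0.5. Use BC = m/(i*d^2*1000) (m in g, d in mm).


BC = m/(i*d^2*1000) = 25/(0.5 * 5^2 * 1000) = 0.002

0.002


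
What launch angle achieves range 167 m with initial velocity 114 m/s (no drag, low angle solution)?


sin(2*theta) = R*g/v0^2 = 167*9.81/114^2 = 0.12606, theta = arcsin(0.12606)/2 = 3.621°

3.621 degrees


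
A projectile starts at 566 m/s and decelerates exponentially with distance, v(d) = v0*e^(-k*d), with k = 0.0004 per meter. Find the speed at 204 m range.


v = v0*exp(-k*d) = 566*exp(-0.0004*204) = 521.6 m/s

521.6 m/s


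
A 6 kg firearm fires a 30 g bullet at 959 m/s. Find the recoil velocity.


v_recoil = m_p * v_p / m_gun = 0.03 * 959 / 6 = 4.795 m/s

4.795 m/s


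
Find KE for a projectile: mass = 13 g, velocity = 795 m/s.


E = 0.5*m*v^2 = 0.5*0.013*795^2 = 4108 J

4108 J


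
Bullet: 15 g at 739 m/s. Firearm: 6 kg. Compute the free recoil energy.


v_r = m_p*v_p/m_gun = 0.015*739/6 = 1.8475 m/s, E_r = 0.5*m_gun*v_r^2 = 0.5*6*1.8475^2 = 10.24 J

10.24 J


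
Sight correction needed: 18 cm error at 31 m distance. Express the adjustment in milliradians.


1 mrad subtends 1 cm per 10 m of range, so adj = error_cm / (dist_m / 10) = 18 / (31/10) = 5.806 mrad

5.806 mrad


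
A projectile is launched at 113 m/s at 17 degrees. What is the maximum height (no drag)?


H = (v0*sin(theta))^2 / (2g) = (113*sin(17°))^2 / (2*9.81) = 55.63 m

55.63 m


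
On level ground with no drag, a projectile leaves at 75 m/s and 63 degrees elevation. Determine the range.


R = v0^2 * sin(2*theta) / g = 75^2 * sin(2*63°) / 9.81 = 463.9 m

463.9 m


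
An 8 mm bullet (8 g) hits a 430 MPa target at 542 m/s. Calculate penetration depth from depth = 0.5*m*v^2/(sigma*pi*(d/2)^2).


A = pi*(d/2)^2 = pi*(8/2)^2 = 50.2655 mm^2
E = 0.5*m*v^2 = 0.5*0.008*542^2 = 1175.06 J
depth = E/(sigma*A) = 1175.06 J / (430 MPa * 50.2655 mm^2) = 1175.06/(430 * 50.2655) m = 0.0543651 m ≈ 54.37 mm

54.37 mm


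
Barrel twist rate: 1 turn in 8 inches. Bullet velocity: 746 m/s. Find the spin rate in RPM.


twist_m = 8*0.0254 = 0.2032 m
spin = v/twist = 746/0.2032 = 3671.26 rev/s
RPM = spin*60 = 3671.26*60 ≈ 220276 RPM

220276 RPM


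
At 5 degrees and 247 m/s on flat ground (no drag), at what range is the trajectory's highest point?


R = v0^2*sin(2*theta)/g = 247^2*sin(2*5°)/9.81 = 1079.93 m
apex_dist = R/2 = 1079.93/2 = 540 m

540 m


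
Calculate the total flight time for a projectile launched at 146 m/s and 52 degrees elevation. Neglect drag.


T = 2*v0*sin(theta)/g = 2*146*sin(52°)/9.81 = 23.46 s

23.46 s


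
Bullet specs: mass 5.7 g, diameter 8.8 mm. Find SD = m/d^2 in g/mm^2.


SD = m/d^2 = 5.7/8.8^2 = 0.07361 g/mm^2

0.07361 g/mm^2


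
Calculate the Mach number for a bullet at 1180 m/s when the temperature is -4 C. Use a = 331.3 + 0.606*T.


a = 331.3 + 0.606*(-4) = 328.876 m/s
M = v/a = 1180/328.876 = 3.588

3.588


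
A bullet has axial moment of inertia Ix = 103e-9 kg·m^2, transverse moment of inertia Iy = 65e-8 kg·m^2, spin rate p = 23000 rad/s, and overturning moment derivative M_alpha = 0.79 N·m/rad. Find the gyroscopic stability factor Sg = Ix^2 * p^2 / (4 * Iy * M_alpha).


Sg = Ix^2 * p^2 / (4 * Iy * M_alpha) = (103e-9)^2 * 23000^2 / (4 * 65e-8 * 0.79) = 2.732

2.732


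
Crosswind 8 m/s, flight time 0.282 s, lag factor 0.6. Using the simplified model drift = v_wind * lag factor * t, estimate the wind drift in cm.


drift = v_wind * lag * t = 8 * 0.6 * 0.282 = 1.3536 m ≈ 135.4 cm

135.4 cm


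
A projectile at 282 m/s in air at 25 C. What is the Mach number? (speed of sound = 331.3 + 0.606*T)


a = 331.3 + 0.606*(25) = 346.45 m/s
M = v/a = 282/346.45 = 0.814

0.814


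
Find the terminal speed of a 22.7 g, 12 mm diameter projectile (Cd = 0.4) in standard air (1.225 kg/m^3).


A = pi*(d/2)^2 = pi*(12/2000)^2 = 1.13097e-04 m^2
vt = sqrt(2mg/(Cd*rho*A)) = sqrt(2*0.0227*9.81/(0.4 * 1.225 * 1.13097e-04)) = 89.65 m/s

89.65 m/s


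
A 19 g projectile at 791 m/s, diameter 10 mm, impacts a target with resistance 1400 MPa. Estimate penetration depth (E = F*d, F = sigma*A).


A = pi*(d/2)^2 = pi*(10/2)^2 = 78.5398 mm^2
E = 0.5*m*v^2 = 0.5*0.019*791^2 = 5943.97 J
depth = E/(sigma*A) = 5943.97 J / (1400 MPa * 78.5398 mm^2) = 5943.97/(1400 * 78.5398) m = 0.0540578 m ≈ 54.06 mm

54.06 mm


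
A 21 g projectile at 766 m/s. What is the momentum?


p = m*v = 0.021*766 = 16.09 kg·m/s

16.09 kg·m/s


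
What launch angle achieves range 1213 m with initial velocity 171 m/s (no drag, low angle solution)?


sin(2*theta) = R*g/v0^2 = 1213*9.81/171^2 = 0.406947, theta = arcsin(0.406947)/2 = 12.01°

12.01 degrees


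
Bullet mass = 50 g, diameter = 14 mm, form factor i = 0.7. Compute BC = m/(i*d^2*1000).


BC = m/(i*d^2*1000) = 50/(0.7 * 14^2 * 1000) = 0.0003644

0.0003644


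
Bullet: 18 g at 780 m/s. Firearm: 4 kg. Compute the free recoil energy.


v_r = m_p*v_p/m_gun = 0.018*780/4 = 3.51 m/s, E_r = 0.5*m_gun*v_r^2 = 0.5*4*3.51^2 = 24.64 J

24.64 J


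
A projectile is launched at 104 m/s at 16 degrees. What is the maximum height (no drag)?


H = (v0*sin(theta))^2 / (2g) = (104*sin(16°))^2 / (2*9.81) = 41.88 m

41.88 m


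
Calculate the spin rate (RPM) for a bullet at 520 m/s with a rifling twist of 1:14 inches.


twist_m = 14*0.0254 = 0.3556 m
spin = v/twist = 520/0.3556 = 1462.317 rev/s
RPM = spin*60 = 1462.317*60 ≈ 87739 RPM

87739 RPM


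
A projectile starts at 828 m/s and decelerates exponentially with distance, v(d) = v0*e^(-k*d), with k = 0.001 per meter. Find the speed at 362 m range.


v = v0*exp(-k*d) = 828*exp(-0.001*362) = 576.5 m/s

576.5 m/s


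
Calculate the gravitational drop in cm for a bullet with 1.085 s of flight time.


drop = 0.5*g*t^2 = 0.5*9.81*1.085^2 = 5.77429 m ≈ 577.4 cm

577.4 cm


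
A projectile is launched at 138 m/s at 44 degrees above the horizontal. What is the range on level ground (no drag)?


R = v0^2 * sin(2*theta) / g = 138^2 * sin(2*44°) / 9.81 = 1940 m

1940 m


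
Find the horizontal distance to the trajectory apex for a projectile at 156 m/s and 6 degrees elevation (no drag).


R = v0^2*sin(2*theta)/g = 156^2*sin(2*6°)/9.81 = 515.774 m
apex_dist = R/2 = 515.774/2 = 257.9 m

257.9 m


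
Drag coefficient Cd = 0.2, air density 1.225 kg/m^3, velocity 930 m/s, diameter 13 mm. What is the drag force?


A = pi*(d/2)^2 = pi*(13/2000)^2 = 1.32732e-04 m^2
Fd = 0.5*Cd*rho*A*v^2 = 0.5*0.2*1.225*1.32732e-04*930^2 = 14.06 N

14.06 N


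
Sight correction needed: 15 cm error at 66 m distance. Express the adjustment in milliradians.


1 mrad subtends 1 cm per 10 m of range, so adj = error_cm / (dist_m / 10) = 15 / (66/10) = 2.273 mrad

2.273 mrad


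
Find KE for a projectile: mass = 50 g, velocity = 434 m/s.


E = 0.5*m*v^2 = 0.5*0.05*434^2 = 4709 J

4709 J


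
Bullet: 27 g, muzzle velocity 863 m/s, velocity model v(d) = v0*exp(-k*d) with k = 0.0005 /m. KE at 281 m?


v = v0*exp(-k*d) = 863*exp(-0.0005*281) = 749.881 m/s
E = 0.5*m*v^2 = 0.5*0.027*749.881^2 = 7591 J

7591 J


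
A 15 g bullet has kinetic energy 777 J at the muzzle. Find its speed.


v = sqrt(2*E/m) = sqrt(2*777/0.015) = 321.9 m/s

321.9 m/s


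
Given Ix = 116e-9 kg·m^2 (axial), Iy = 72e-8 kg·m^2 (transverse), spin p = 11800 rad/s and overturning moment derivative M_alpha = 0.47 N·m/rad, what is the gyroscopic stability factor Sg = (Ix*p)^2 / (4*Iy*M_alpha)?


Sg = Ix^2 * p^2 / (4 * Iy * M_alpha) = (116e-9)^2 * 11800^2 / (4 * 72e-8 * 0.47) = 1.384

1.384


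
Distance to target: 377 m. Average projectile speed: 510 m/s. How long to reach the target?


t = d/v = 377/510 = 0.7392 s

0.7392 s


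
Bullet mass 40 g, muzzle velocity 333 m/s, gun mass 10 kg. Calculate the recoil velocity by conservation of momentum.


v_recoil = m_p * v_p / m_gun = 0.04 * 333 / 10 = 1.332 m/s

1.332 m/s


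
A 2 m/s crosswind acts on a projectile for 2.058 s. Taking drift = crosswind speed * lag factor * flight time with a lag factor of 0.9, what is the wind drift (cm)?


drift = v_wind * lag * t = 2 * 0.9 * 2.058 = 3.7044 m ≈ 370.4 cm

370.4 cm


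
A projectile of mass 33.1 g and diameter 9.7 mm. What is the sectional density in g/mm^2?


SD = m/d^2 = 33.1/9.7^2 = 0.3518 g/mm^2

0.3518 g/mm^2


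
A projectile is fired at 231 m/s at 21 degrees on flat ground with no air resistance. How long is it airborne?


T = 2*v0*sin(theta)/g = 2*231*sin(21°)/9.81 = 16.88 s

16.88 s


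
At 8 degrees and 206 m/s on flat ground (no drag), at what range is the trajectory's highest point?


R = v0^2*sin(2*theta)/g = 206^2*sin(2*8°)/9.81 = 1192.35 m
apex_dist = R/2 = 1192.35/2 = 596.2 m

596.2 m


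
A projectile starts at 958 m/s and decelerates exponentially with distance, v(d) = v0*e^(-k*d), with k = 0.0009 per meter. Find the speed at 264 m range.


v = v0*exp(-k*d) = 958*exp(-0.0009*264) = 755.4 m/s

755.4 m/s


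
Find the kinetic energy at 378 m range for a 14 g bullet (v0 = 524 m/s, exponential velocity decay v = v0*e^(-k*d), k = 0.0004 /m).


v = v0*exp(-k*d) = 524*exp(-0.0004*378) = 450.47 m/s
E = 0.5*m*v^2 = 0.5*0.014*450.47^2 = 1420 J

1420 J


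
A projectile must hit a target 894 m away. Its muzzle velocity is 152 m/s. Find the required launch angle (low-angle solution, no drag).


sin(2*theta) = R*g/v0^2 = 894*9.81/152^2 = 0.379594, theta = arcsin(0.379594)/2 = 11.15°

11.15 degrees


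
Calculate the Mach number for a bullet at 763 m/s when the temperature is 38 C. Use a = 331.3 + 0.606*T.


a = 331.3 + 0.606*(38) = 354.328 m/s
M = v/a = 763/354.328 = 2.153

2.153


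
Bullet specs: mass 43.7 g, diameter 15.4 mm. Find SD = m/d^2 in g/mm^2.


SD = m/d^2 = 43.7/15.4^2 = 0.1843 g/mm^2

0.1843 g/mm^2


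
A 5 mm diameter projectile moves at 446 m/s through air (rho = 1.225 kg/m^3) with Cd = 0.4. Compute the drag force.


A = pi*(d/2)^2 = pi*(5/2000)^2 = 1.96350e-05 m^2
Fd = 0.5*Cd*rho*A*v^2 = 0.5*0.4*1.225*1.96350e-05*446^2 = 0.9569 N

0.9569 N


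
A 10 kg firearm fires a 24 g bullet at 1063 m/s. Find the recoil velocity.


v_recoil = m_p * v_p / m_gun = 0.024 * 1063 / 10 = 2.551 m/s

2.551 m/s


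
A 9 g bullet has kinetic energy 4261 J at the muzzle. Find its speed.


v = sqrt(2*E/m) = sqrt(2*4261/0.009) = 973.1 m/s

973.1 m/s


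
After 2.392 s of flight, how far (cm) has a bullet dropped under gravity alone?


drop = 0.5*g*t^2 = 0.5*9.81*2.392^2 = 28.0648 m ≈ 2806 cm

2806 cm


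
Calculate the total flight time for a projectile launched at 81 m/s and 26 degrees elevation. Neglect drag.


T = 2*v0*sin(theta)/g = 2*81*sin(26°)/9.81 = 7.239 s

7.239 s


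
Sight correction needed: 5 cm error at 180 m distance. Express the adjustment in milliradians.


1 mrad subtends 1 cm per 10 m of range, so adj = error_cm / (dist_m / 10) = 5 / (180/10) = 0.2778 mrad

0.2778 mrad


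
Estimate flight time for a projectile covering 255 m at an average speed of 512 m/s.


t = d/v = 255/512 = 0.498 s

0.498 s


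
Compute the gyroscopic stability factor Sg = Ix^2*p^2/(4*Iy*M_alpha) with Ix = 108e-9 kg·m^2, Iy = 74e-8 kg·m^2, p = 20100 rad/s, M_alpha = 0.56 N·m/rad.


Sg = Ix^2 * p^2 / (4 * Iy * M_alpha) = (108e-9)^2 * 20100^2 / (4 * 74e-8 * 0.56) = 2.843

2.843


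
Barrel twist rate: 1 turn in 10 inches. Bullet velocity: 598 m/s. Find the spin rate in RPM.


twist_m = 10*0.0254 = 0.254 m
spin = v/twist = 598/0.254 = 2354.331 rev/s
RPM = spin*60 = 2354.331*60 ≈ 141260 RPM

141260 RPM


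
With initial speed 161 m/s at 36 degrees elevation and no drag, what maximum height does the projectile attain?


H = (v0*sin(theta))^2 / (2g) = (161*sin(36°))^2 / (2*9.81) = 456.4 m

456.4 m


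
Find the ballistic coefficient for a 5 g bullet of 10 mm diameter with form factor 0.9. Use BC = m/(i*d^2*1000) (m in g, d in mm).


BC = m/(i*d^2*1000) = 5/(0.9 * 10^2 * 1000) = 5.556e-05

5.556e-05


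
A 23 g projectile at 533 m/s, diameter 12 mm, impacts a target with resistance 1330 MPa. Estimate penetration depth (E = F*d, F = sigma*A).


A = pi*(d/2)^2 = pi*(12/2)^2 = 113.097 mm^2
E = 0.5*m*v^2 = 0.5*0.023*533^2 = 3267.02 J
depth = E/(sigma*A) = 3267.02 J / (1330 MPa * 113.097 mm^2) = 3267.02/(1330 * 113.097) m = 0.0217194 m ≈ 21.72 mm

21.72 mm


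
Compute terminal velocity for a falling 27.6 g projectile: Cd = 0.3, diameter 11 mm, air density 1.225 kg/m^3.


A = pi*(d/2)^2 = pi*(11/2000)^2 = 9.50332e-05 m^2
vt = sqrt(2mg/(Cd*rho*A)) = sqrt(2*0.0276*9.81/(0.3 * 1.225 * 9.50332e-05)) = 124.5 m/s

124.5 m/s


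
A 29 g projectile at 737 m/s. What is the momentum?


p = m*v = 0.029*737 = 21.37 kg·m/s

21.37 kg·m/s


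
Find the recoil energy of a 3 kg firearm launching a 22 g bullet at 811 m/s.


v_r = m_p*v_p/m_gun = 0.022*811/3 = 5.94733 m/s, E_r = 0.5*m_gun*v_r^2 = 0.5*3*5.94733^2 = 53.06 J

53.06 J


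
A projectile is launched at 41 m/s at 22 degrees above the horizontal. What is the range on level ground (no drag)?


R = v0^2 * sin(2*theta) / g = 41^2 * sin(2*22°) / 9.81 = 119 m

119 m


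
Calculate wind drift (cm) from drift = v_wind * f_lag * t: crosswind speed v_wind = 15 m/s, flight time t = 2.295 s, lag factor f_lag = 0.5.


drift = v_wind * lag * t = 15 * 0.5 * 2.295 = 17.2125 m ≈ 1721 cm

1721 cm


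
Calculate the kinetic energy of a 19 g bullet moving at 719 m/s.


E = 0.5*m*v^2 = 0.5*0.019*719^2 = 4911 J

4911 J


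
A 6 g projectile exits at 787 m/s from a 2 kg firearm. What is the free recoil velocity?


v_recoil = m_p * v_p / m_gun = 0.006 * 787 / 2 = 2.361 m/s

2.361 m/s


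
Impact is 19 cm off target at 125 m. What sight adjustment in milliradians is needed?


1 mrad subtends 1 cm per 10 m of range, so adj = error_cm / (dist_m / 10) = 19 / (125/10) = 1.52 mrad

1.52 mrad


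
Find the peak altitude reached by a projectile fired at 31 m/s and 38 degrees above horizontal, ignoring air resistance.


H = (v0*sin(theta))^2 / (2g) = (31*sin(38°))^2 / (2*9.81) = 18.57 m

18.57 m


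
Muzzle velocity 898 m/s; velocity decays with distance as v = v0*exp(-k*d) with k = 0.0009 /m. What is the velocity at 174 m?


v = v0*exp(-k*d) = 898*exp(-0.0009*174) = 767.8 m/s

767.8 m/s


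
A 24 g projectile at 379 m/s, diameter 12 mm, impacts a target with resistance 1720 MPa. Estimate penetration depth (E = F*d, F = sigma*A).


A = pi*(d/2)^2 = pi*(12/2)^2 = 113.097 mm^2
E = 0.5*m*v^2 = 0.5*0.024*379^2 = 1723.69 J
depth = E/(sigma*A) = 1723.69 J / (1720 MPa * 113.097 mm^2) = 1723.69/(1720 * 113.097) m = 0.00886092 m ≈ 8.861 mm

8.861 mm


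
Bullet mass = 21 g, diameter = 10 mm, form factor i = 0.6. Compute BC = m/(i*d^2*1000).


BC = m/(i*d^2*1000) = 21/(0.6 * 10^2 * 1000) = 0.00035

0.00035


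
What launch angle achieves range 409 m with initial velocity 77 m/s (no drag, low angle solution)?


sin(2*theta) = R*g/v0^2 = 409*9.81/77^2 = 0.676723, theta = arcsin(0.676723)/2 = 21.29°

21.29 degrees


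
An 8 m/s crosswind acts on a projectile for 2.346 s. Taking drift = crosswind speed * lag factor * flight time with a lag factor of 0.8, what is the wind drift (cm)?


drift = v_wind * lag * t = 8 * 0.8 * 2.346 = 15.0144 m ≈ 1501 cm

1501 cm


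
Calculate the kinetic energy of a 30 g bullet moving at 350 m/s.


E = 0.5*m*v^2 = 0.5*0.03*350^2 = 1838 J

1838 J


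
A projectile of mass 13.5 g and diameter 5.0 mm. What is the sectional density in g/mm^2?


SD = m/d^2 = 13.5/5.0^2 = 0.54 g/mm^2

0.54 g/mm^2


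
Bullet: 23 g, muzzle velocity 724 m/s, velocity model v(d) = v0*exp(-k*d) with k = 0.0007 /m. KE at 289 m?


v = v0*exp(-k*d) = 724*exp(-0.0007*289) = 591.399 m/s
E = 0.5*m*v^2 = 0.5*0.023*591.399^2 = 4022 J

4022 J


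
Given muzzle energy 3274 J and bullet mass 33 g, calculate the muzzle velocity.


v = sqrt(2*E/m) = sqrt(2*3274/0.033) = 445.4 m/s

445.4 m/s


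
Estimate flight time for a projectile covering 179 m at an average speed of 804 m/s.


t = d/v = 179/804 = 0.2226 s

0.2226 s


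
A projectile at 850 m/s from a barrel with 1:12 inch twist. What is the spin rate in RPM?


twist_m = 12*0.0254 = 0.3048 m
spin = v/twist = 850/0.3048 = 2788.714 rev/s
RPM = spin*60 = 2788.714*60 ≈ 167323 RPM

167323 RPM


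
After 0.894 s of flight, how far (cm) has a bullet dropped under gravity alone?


drop = 0.5*g*t^2 = 0.5*9.81*0.894^2 = 3.92025 m ≈ 392 cm

392 cm


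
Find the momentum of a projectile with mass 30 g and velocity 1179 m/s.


p = m*v = 0.03*1179 = 35.37 kg·m/s

35.37 kg·m/s


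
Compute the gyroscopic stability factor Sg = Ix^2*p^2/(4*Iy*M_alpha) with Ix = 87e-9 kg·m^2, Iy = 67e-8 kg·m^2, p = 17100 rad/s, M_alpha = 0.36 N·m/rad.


Sg = Ix^2 * p^2 / (4 * Iy * M_alpha) = (87e-9)^2 * 17100^2 / (4 * 67e-8 * 0.36) = 2.294

2.294


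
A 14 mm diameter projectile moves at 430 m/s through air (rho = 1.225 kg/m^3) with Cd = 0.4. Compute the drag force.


A = pi*(d/2)^2 = pi*(14/2000)^2 = 1.53938e-04 m^2
Fd = 0.5*Cd*rho*A*v^2 = 0.5*0.4*1.225*1.53938e-04*430^2 = 6.973 N

6.973 N


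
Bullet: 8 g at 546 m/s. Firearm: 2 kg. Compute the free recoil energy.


v_r = m_p*v_p/m_gun = 0.008*546/2 = 2.184 m/s, E_r = 0.5*m_gun*v_r^2 = 0.5*2*2.184^2 = 4.77 J

4.77 J
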